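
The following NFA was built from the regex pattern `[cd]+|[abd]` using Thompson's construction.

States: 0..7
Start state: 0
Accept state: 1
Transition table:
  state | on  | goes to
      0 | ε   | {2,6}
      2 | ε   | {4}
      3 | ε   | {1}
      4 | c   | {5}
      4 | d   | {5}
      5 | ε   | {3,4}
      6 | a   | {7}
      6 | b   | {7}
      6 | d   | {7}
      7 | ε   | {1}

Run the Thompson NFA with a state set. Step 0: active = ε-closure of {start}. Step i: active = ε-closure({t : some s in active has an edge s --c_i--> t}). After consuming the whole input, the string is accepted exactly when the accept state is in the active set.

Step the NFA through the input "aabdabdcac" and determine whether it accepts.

initial (ε-close {0}): {0,2,4,6}
'a' @ 1: {1,7}  (accept∈set)
'a' @ 2: {}  — dead — no transitions
rest 'bdabdcac' ignored (set empty)
end set {} — state 1 not in

Answer: REJECT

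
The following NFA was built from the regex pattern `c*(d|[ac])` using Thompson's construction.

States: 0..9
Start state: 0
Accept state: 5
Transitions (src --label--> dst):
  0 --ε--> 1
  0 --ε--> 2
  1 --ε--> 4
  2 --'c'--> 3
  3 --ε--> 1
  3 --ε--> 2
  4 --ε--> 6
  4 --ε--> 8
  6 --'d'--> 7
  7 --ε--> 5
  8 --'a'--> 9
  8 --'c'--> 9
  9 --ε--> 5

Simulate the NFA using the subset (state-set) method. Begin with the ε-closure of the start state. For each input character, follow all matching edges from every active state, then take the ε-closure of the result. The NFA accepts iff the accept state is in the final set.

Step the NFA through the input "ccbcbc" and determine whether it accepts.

Answer: REJECT

Trace:
start: ε-closure({0}) = {0,1,2,4,6,8}
'c' @ 1: {1,2,3,4,5,6,8,9}  [accepting]
'c' @ 2: {1,2,3,4,5,6,8,9}  [accepting]
'b' @ 3: {}  — state set empty
rest 'cbc' ignored (set empty)
final: {}; accept 5 not in set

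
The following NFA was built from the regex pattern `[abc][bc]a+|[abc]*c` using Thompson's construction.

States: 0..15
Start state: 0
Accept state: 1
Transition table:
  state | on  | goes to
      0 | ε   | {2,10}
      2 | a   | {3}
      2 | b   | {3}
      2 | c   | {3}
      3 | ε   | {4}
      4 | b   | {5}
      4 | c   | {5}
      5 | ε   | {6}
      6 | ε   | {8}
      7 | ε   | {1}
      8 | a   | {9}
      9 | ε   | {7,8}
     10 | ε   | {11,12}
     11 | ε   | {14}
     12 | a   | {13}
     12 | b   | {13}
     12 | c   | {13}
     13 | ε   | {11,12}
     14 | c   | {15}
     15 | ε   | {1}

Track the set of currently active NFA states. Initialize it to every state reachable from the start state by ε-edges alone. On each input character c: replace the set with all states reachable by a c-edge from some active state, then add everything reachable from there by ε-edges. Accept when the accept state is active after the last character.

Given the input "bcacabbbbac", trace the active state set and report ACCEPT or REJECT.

S₀ = ε-closure({0}) = {0,2,10,11,12,14}
'b' @ 1: {3,4,11,12,13,14}
'c' @ 2: {1,5,6,8,11,12,13,14,15}  (accept∈set)
'a' @ 3: {1,7,8,9,11,12,13,14}  (accept∈set)
'c' @ 4: {1,11,12,13,14,15}  (accept∈set)
'a' @ 5: {11,12,13,14}
'b' @ 6: {11,12,13,14}
'b' @ 7: {11,12,13,14}
'b' @ 8: {11,12,13,14}
'b' @ 9: {11,12,13,14}
'a' @ 10: {11,12,13,14}
'c' @ 11: {1,11,12,13,14,15}  (accept∈set)
after full input: {1,11,12,13,14,15}  (accept=1 in)

Answer: ACCEPT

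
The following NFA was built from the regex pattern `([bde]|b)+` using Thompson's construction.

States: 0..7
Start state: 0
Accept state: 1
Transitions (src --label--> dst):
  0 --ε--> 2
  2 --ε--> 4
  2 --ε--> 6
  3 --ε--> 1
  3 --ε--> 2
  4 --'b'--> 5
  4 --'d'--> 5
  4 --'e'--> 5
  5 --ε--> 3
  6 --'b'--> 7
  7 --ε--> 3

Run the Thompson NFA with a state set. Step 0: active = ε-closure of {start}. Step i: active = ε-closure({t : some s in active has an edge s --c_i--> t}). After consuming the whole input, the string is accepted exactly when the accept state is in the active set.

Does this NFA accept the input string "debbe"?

start: ε-closure({0}) = {0,2,4,6}
'd' @ 1: {1,2,3,4,5,6}  (accept∈set)
'e' @ 2: {1,2,3,4,5,6}  (accept∈set)
'b' @ 3: {1,2,3,4,5,6,7}  (accept∈set)
'b' @ 4: {1,2,3,4,5,6,7}  (accept∈set)
'e' @ 5: {1,2,3,4,5,6}  (accept∈set)
after full input: {1,2,3,4,5,6}  (accept=1 in)

Answer: ACCEPT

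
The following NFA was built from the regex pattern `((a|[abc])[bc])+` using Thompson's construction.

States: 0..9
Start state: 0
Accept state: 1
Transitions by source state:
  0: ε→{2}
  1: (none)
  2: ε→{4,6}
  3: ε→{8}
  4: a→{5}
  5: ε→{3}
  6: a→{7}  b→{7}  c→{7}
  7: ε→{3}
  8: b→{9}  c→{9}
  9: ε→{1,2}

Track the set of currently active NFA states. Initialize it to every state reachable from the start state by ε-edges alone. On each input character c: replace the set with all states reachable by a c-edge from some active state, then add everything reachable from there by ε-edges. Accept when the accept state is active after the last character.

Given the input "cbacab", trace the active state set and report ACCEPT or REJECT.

Answer: ACCEPT

Derivation:
start: ε-closure({0}) = {0,2,4,6}
'c' @ 1: {3,7,8}
'b' @ 2: {1,2,4,6,9}  (accept∈set)
'a' @ 3: {3,5,7,8}
'c' @ 4: {1,2,4,6,9}  (accept∈set)
'a' @ 5: {3,5,7,8}
'b' @ 6: {1,2,4,6,9}  (accept∈set)
end set {1,2,4,6,9} — state 1 in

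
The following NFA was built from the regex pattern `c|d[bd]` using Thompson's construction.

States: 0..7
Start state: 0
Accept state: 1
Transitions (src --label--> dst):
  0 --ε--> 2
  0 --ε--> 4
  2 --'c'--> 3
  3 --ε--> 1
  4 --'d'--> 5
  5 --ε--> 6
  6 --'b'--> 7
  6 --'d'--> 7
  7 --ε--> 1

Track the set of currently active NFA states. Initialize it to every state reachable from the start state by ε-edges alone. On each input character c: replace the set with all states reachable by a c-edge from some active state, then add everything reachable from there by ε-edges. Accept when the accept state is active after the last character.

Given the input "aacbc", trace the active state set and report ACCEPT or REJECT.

initial (ε-close {0}): {0,2,4}
'a' @ 1: {}  — dead — no transitions
rest 'acbc' ignored (set empty)
after full input: {}  (accept=1 not in)

Answer: REJECT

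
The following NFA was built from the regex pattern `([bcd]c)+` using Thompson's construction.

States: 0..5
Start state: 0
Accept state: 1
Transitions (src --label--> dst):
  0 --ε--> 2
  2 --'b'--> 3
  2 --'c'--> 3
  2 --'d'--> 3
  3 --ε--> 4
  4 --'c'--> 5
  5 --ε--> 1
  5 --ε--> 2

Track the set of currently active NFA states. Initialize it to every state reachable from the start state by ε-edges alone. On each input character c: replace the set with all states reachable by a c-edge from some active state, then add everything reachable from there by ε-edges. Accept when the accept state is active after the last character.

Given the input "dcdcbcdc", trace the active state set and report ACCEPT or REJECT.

start: ε-closure({0}) = {0,2}
'd' @ 1: {3,4}
'c' @ 2: {1,2,5}  [accepting]
'd' @ 3: {3,4}
'c' @ 4: {1,2,5}  [accepting]
'b' @ 5: {3,4}
'c' @ 6: {1,2,5}  [accepting]
'd' @ 7: {3,4}
'c' @ 8: {1,2,5}  [accepting]
end set {1,2,5} — state 1 in

Answer: ACCEPT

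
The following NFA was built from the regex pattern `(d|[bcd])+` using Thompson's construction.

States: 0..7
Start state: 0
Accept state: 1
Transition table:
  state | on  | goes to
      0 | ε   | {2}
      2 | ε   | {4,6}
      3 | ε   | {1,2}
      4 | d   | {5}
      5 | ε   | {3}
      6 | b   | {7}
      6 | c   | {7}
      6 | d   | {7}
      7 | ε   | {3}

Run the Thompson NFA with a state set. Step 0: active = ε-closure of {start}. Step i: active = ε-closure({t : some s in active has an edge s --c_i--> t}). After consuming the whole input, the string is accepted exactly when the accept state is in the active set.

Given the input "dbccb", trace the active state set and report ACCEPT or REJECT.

Answer: ACCEPT

Steps:
S₀ = ε-closure({0}) = {0,2,4,6}
'd' @ 1: {1,2,3,4,5,6,7}  [accepting]
'b' @ 2: {1,2,3,4,6,7}  [accepting]
'c' @ 3: {1,2,3,4,6,7}  [accepting]
'c' @ 4: {1,2,3,4,6,7}  [accepting]
'b' @ 5: {1,2,3,4,6,7}  [accepting]
end set {1,2,3,4,6,7} — state 1 in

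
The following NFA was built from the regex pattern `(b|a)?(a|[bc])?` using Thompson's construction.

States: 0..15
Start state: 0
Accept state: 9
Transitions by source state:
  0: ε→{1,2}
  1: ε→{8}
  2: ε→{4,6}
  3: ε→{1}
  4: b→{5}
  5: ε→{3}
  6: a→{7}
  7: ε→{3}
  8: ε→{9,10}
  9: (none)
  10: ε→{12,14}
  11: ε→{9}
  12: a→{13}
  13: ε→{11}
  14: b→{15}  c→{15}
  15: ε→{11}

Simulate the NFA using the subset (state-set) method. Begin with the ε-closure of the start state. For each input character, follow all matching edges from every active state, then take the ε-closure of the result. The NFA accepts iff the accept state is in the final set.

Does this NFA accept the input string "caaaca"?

Answer: REJECT

Trace:
initial (ε-close {0}): {0,1,2,4,6,8,9,10,12,14}
'c' @ 1: {9,11,15}  (accept∈set)
'a' @ 2: {}  — dead — no transitions
rest 'aaca' ignored (set empty)
end set {} — state 9 not in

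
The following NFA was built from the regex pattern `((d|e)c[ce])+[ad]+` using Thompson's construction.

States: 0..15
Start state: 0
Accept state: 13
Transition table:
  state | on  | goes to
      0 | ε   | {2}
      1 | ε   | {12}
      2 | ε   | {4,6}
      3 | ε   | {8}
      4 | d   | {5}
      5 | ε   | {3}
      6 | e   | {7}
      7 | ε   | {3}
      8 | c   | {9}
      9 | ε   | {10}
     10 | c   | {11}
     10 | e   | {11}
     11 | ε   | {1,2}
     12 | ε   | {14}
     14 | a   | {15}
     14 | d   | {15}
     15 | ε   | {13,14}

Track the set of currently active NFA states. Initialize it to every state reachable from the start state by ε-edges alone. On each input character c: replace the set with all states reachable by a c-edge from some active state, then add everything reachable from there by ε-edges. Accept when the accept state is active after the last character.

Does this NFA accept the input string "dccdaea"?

start: ε-closure({0}) = {0,2,4,6}
'd' @ 1: {3,5,8}
'c' @ 2: {9,10}
'c' @ 3: {1,2,4,6,11,12,14}
'd' @ 4: {3,5,8,13,14,15}  [accepting]
'a' @ 5: {13,14,15}  [accepting]
'e' @ 6: {}  — dead — no transitions
rest 'a' ignored (set empty)
end set {} — state 13 not in

Answer: REJECT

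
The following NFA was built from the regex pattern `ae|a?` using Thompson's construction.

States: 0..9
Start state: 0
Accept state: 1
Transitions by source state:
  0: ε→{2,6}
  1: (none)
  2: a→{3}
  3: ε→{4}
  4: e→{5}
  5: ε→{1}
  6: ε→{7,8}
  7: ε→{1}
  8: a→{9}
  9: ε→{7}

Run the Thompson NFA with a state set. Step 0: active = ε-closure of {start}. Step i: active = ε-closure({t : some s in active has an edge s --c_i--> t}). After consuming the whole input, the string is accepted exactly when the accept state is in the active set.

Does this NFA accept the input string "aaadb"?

Answer: REJECT

Trace:
S₀ = ε-closure({0}) = {0,1,2,6,7,8}
'a' @ 1: {1,3,4,7,9}  (accept∈set)
'a' @ 2: {}  — state set empty
rest 'adb' ignored (set empty)
end set {} — state 1 not in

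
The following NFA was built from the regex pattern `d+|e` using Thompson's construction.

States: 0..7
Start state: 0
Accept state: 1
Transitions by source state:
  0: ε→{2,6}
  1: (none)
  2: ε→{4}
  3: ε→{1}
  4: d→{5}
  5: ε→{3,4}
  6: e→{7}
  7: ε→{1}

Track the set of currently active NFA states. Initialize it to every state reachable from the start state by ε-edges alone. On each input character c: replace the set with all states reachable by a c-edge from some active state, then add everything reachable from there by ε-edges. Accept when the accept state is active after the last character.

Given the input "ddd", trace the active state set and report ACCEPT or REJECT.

initial (ε-close {0}): {0,2,4,6}
'd' @ 1: {1,3,4,5}  ✓accept
'd' @ 2: {1,3,4,5}  ✓accept
'd' @ 3: {1,3,4,5}  ✓accept
after full input: {1,3,4,5}  (accept=1 in)

Answer: ACCEPT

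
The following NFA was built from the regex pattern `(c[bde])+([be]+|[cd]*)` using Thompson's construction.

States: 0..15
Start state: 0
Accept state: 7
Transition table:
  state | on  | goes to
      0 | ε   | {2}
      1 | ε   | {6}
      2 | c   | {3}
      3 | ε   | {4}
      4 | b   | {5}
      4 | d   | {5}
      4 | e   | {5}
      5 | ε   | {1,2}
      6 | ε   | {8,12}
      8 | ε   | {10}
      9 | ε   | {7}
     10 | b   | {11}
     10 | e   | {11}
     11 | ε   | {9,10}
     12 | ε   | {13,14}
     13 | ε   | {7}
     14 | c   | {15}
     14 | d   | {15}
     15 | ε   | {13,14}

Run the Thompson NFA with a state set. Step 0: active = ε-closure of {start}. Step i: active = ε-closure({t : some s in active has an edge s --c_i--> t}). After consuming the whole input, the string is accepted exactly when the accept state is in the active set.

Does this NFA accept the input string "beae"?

Answer: REJECT

Derivation:
S₀ = ε-closure({0}) = {0,2}
'b' @ 1: {}  — no active states
rest 'eae' ignored (set empty)
end set {} — state 7 not in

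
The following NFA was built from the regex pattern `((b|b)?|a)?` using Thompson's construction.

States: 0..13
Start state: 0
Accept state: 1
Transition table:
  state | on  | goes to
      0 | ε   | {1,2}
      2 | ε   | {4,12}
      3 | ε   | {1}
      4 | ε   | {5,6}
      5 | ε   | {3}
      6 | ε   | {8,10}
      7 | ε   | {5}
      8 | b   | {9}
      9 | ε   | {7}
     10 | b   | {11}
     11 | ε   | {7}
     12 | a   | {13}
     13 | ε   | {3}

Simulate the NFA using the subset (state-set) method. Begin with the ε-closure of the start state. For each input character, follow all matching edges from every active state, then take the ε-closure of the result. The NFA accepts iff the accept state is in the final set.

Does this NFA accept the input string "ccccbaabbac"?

start: ε-closure({0}) = {0,1,2,3,4,5,6,8,10,12}
'c' @ 1: {}  — dead — no transitions
rest 'cccbaabbac' ignored (set empty)
after full input: {}  (accept=1 not in)

Answer: REJECT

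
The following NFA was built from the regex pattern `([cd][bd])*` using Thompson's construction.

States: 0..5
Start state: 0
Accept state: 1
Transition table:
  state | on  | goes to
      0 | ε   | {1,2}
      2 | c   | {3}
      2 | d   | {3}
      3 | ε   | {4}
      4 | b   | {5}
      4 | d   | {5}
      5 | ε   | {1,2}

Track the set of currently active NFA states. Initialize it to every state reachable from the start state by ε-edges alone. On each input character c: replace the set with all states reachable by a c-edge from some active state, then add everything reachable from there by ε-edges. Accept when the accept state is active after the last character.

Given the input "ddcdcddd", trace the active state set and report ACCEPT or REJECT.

Answer: ACCEPT

Trace:
S₀ = ε-closure({0}) = {0,1,2}
'd' @ 1: {3,4}
'd' @ 2: {1,2,5}  ✓accept
'c' @ 3: {3,4}
'd' @ 4: {1,2,5}  ✓accept
'c' @ 5: {3,4}
'd' @ 6: {1,2,5}  ✓accept
'd' @ 7: {3,4}
'd' @ 8: {1,2,5}  ✓accept
final: {1,2,5}; accept 1 in set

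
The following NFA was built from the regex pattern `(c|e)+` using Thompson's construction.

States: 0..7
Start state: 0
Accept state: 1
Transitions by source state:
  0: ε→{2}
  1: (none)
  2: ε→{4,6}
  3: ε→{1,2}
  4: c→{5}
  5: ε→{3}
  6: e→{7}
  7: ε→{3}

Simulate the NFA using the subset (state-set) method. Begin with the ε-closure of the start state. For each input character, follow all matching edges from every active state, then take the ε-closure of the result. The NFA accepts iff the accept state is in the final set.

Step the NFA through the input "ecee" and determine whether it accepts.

Answer: ACCEPT

Derivation:
S₀ = ε-closure({0}) = {0,2,4,6}
'e' @ 1: {1,2,3,4,6,7}  ✓accept
'c' @ 2: {1,2,3,4,5,6}  ✓accept
'e' @ 3: {1,2,3,4,6,7}  ✓accept
'e' @ 4: {1,2,3,4,6,7}  ✓accept
final: {1,2,3,4,6,7}; accept 1 in set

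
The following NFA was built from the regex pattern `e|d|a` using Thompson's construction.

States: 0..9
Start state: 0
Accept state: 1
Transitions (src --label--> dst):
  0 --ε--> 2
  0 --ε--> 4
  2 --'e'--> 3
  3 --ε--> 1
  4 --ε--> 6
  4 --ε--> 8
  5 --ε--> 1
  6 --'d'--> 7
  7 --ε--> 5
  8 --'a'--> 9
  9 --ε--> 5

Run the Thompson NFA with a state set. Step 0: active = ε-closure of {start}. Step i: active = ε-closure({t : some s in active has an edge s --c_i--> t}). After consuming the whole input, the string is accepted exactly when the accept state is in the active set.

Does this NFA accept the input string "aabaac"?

Answer: REJECT

Derivation:
initial (ε-close {0}): {0,2,4,6,8}
'a' @ 1: {1,5,9}  [accepting]
'a' @ 2: {}  — no active states
rest 'baac' ignored (set empty)
end set {} — state 1 not in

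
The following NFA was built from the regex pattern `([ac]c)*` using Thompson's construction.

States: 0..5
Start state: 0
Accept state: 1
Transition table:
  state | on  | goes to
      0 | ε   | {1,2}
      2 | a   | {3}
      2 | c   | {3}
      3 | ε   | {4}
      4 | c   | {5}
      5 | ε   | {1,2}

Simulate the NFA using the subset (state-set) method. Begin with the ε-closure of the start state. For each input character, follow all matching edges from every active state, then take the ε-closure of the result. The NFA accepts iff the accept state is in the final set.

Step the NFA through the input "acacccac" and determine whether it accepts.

Answer: ACCEPT

Steps:
initial (ε-close {0}): {0,1,2}
'a' @ 1: {3,4}
'c' @ 2: {1,2,5}  (accept∈set)
'a' @ 3: {3,4}
'c' @ 4: {1,2,5}  (accept∈set)
'c' @ 5: {3,4}
'c' @ 6: {1,2,5}  (accept∈set)
'a' @ 7: {3,4}
'c' @ 8: {1,2,5}  (accept∈set)
end set {1,2,5} — state 1 in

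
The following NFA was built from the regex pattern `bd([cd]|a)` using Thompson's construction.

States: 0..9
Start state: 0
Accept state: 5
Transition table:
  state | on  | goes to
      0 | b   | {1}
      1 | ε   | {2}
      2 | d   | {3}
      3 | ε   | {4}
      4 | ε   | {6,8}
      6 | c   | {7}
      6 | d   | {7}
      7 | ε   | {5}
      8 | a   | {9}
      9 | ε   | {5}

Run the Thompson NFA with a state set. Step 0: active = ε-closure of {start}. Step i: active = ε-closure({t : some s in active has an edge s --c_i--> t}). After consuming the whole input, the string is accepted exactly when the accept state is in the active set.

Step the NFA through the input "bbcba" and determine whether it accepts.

Answer: REJECT

Derivation:
start: ε-closure({0}) = {0}
'b' @ 1: {1,2}
'b' @ 2: {}  — dead — no transitions
rest 'cba' ignored (set empty)
after full input: {}  (accept=5 not in)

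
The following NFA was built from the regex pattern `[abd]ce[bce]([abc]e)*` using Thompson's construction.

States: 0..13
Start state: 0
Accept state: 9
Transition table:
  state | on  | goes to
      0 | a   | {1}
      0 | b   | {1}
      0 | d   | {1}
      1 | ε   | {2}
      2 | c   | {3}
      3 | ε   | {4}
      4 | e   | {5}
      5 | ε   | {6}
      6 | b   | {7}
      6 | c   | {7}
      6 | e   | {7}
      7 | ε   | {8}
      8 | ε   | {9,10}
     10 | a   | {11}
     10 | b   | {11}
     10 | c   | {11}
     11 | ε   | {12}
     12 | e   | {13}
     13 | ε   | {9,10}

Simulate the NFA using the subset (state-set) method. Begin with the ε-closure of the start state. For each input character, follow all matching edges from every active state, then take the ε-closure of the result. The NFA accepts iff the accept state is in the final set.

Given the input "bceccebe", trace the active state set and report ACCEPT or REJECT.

Answer: ACCEPT

Trace:
S₀ = ε-closure({0}) = {0}
'b' @ 1: {1,2}
'c' @ 2: {3,4}
'e' @ 3: {5,6}
'c' @ 4: {7,8,9,10}  (accept∈set)
'c' @ 5: {11,12}
'e' @ 6: {9,10,13}  (accept∈set)
'b' @ 7: {11,12}
'e' @ 8: {9,10,13}  (accept∈set)
after full input: {9,10,13}  (accept=9 in)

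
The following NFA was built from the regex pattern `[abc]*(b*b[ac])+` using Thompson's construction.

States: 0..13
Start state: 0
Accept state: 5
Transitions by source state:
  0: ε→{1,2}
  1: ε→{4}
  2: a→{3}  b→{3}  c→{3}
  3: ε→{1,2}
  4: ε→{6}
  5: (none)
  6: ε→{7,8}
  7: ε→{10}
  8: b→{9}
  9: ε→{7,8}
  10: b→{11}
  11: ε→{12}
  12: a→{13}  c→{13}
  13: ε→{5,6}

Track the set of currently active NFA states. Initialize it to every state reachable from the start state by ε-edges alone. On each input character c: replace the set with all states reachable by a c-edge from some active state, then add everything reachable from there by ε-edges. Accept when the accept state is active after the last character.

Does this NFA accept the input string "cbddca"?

Answer: REJECT

Trace:
initial (ε-close {0}): {0,1,2,4,6,7,8,10}
'c' @ 1: {1,2,3,4,6,7,8,10}
'b' @ 2: {1,2,3,4,6,7,8,9,10,11,12}
'd' @ 3: {}  — state set empty
rest 'dca' ignored (set empty)
final: {}; accept 5 not in set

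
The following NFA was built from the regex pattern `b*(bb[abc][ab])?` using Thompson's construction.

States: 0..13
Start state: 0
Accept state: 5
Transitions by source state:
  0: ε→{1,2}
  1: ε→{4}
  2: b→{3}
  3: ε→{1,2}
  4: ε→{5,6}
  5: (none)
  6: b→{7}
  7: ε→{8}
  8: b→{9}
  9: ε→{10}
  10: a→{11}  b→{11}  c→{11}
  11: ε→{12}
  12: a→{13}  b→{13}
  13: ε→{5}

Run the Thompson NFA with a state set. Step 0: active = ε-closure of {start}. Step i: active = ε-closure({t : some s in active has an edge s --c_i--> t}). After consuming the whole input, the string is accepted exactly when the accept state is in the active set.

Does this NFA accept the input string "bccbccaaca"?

Answer: REJECT

Trace:
initial (ε-close {0}): {0,1,2,4,5,6}
'b' @ 1: {1,2,3,4,5,6,7,8}  ✓accept
'c' @ 2: {}  — state set empty
rest 'cbccaaca' ignored (set empty)
end set {} — state 5 not in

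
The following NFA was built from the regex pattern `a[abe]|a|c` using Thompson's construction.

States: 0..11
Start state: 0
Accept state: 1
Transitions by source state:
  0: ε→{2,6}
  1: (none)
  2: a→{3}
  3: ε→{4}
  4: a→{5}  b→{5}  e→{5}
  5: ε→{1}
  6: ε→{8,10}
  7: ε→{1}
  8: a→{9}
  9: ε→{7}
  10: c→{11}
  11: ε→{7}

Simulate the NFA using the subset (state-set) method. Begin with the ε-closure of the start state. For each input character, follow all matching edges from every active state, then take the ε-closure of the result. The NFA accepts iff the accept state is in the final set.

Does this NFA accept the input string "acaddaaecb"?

Answer: REJECT

Derivation:
initial (ε-close {0}): {0,2,6,8,10}
'a' @ 1: {1,3,4,7,9}  ✓accept
'c' @ 2: {}  — dead — no transitions
rest 'addaaecb' ignored (set empty)
final: {}; accept 1 not in set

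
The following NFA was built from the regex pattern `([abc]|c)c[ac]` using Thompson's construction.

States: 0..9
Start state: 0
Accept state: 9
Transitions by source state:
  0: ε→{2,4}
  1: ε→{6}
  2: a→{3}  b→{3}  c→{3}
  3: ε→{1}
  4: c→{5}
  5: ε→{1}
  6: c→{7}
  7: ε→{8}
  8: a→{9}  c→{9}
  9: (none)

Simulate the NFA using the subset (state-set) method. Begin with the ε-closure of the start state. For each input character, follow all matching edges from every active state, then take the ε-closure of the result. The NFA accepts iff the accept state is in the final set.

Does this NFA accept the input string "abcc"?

Answer: REJECT

Derivation:
start: ε-closure({0}) = {0,2,4}
'a' @ 1: {1,3,6}
'b' @ 2: {}  — dead — no transitions
rest 'cc' ignored (set empty)
final: {}; accept 9 not in set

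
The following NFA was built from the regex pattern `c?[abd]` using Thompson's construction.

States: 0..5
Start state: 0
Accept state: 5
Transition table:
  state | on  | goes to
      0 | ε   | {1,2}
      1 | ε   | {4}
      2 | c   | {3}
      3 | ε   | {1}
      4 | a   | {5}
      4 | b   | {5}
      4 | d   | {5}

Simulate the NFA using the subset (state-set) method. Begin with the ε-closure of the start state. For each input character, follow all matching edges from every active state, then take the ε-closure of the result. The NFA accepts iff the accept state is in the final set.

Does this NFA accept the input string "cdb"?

Answer: REJECT

Trace:
S₀ = ε-closure({0}) = {0,1,2,4}
'c' @ 1: {1,3,4}
'd' @ 2: {5}  (accept∈set)
'b' @ 3: {}  — state set empty
after full input: {}  (accept=5 not in)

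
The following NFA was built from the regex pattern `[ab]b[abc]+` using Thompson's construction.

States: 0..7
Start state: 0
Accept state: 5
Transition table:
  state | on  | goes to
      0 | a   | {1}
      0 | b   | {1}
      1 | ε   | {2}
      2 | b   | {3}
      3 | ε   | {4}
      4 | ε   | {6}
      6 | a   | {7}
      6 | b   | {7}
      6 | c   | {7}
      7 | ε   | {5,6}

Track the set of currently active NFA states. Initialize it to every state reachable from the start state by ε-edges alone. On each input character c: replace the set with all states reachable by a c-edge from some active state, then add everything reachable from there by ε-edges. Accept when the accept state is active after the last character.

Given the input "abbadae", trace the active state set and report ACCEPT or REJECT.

start: ε-closure({0}) = {0}
'a' @ 1: {1,2}
'b' @ 2: {3,4,6}
'b' @ 3: {5,6,7}  (accept∈set)
'a' @ 4: {5,6,7}  (accept∈set)
'd' @ 5: {}  — dead — no transitions
rest 'ae' ignored (set empty)
final: {}; accept 5 not in set

Answer: REJECT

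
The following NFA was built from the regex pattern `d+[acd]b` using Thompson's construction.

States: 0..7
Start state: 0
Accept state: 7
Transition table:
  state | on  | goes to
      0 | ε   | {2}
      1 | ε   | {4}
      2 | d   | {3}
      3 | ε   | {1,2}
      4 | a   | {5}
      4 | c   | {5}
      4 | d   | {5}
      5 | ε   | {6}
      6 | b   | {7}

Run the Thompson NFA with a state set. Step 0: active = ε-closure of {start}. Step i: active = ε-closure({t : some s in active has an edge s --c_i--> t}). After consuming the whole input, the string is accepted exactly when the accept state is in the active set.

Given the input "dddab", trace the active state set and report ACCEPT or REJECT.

initial (ε-close {0}): {0,2}
'd' @ 1: {1,2,3,4}
'd' @ 2: {1,2,3,4,5,6}
'd' @ 3: {1,2,3,4,5,6}
'a' @ 4: {5,6}
'b' @ 5: {7}  [accepting]
after full input: {7}  (accept=7 in)

Answer: ACCEPT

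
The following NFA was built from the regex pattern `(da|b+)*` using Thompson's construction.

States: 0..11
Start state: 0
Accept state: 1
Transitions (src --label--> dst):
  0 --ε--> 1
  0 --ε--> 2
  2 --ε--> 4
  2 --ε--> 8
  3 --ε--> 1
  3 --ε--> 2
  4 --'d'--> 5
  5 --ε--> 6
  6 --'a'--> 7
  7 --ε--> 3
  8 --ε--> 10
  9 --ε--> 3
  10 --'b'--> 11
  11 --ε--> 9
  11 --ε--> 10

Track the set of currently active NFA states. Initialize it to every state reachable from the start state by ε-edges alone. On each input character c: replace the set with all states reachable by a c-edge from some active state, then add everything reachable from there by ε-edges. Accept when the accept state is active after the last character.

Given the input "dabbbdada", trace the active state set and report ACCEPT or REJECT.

S₀ = ε-closure({0}) = {0,1,2,4,8,10}
'd' @ 1: {5,6}
'a' @ 2: {1,2,3,4,7,8,10}  (accept∈set)
'b' @ 3: {1,2,3,4,8,9,10,11}  (accept∈set)
'b' @ 4: {1,2,3,4,8,9,10,11}  (accept∈set)
'b' @ 5: {1,2,3,4,8,9,10,11}  (accept∈set)
'd' @ 6: {5,6}
'a' @ 7: {1,2,3,4,7,8,10}  (accept∈set)
'd' @ 8: {5,6}
'a' @ 9: {1,2,3,4,7,8,10}  (accept∈set)
final: {1,2,3,4,7,8,10}; accept 1 in set

Answer: ACCEPT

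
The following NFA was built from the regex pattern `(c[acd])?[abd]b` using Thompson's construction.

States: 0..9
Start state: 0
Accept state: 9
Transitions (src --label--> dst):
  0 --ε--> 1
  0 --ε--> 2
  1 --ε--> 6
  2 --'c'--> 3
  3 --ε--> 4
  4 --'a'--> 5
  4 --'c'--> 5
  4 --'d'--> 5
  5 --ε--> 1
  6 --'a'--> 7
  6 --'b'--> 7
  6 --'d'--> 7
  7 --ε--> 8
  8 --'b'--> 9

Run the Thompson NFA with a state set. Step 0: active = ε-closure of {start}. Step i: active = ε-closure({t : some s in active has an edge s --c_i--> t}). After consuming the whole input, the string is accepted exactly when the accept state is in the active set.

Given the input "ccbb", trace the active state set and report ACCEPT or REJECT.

initial (ε-close {0}): {0,1,2,6}
'c' @ 1: {3,4}
'c' @ 2: {1,5,6}
'b' @ 3: {7,8}
'b' @ 4: {9}  (accept∈set)
after full input: {9}  (accept=9 in)

Answer: ACCEPT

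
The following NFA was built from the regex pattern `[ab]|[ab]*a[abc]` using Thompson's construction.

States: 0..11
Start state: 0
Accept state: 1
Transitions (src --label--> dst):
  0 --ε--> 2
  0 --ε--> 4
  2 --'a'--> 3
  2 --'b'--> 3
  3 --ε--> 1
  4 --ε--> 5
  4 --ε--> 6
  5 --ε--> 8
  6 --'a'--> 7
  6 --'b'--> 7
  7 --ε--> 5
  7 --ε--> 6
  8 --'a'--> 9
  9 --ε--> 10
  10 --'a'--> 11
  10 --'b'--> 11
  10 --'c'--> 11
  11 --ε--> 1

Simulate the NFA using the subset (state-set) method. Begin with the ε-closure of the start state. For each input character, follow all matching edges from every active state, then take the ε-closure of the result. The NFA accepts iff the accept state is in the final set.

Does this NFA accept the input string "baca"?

S₀ = ε-closure({0}) = {0,2,4,5,6,8}
'b' @ 1: {1,3,5,6,7,8}  [accepting]
'a' @ 2: {5,6,7,8,9,10}
'c' @ 3: {1,11}  [accepting]
'a' @ 4: {}  — dead — no transitions
final: {}; accept 1 not in set

Answer: REJECT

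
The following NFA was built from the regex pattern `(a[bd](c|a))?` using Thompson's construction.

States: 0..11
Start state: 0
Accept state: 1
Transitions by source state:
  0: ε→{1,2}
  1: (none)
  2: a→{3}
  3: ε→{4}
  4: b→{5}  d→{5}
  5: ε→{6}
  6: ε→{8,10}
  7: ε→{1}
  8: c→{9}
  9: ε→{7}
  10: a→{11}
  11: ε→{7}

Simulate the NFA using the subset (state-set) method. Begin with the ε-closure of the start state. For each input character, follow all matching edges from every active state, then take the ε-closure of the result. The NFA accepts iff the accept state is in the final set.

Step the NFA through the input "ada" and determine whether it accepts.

initial (ε-close {0}): {0,1,2}
'a' @ 1: {3,4}
'd' @ 2: {5,6,8,10}
'a' @ 3: {1,7,11}  [accepting]
final: {1,7,11}; accept 1 in set

Answer: ACCEPT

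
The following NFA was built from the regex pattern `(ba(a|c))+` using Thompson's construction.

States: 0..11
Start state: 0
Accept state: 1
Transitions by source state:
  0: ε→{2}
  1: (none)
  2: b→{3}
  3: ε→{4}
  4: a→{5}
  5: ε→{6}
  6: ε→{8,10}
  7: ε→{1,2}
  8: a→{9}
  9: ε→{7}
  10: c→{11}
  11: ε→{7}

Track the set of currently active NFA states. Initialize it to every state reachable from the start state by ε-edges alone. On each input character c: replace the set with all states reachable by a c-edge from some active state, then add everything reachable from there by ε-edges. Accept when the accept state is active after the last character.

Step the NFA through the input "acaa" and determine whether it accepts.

S₀ = ε-closure({0}) = {0,2}
'a' @ 1: {}  — no active states
rest 'caa' ignored (set empty)
end set {} — state 1 not in

Answer: REJECT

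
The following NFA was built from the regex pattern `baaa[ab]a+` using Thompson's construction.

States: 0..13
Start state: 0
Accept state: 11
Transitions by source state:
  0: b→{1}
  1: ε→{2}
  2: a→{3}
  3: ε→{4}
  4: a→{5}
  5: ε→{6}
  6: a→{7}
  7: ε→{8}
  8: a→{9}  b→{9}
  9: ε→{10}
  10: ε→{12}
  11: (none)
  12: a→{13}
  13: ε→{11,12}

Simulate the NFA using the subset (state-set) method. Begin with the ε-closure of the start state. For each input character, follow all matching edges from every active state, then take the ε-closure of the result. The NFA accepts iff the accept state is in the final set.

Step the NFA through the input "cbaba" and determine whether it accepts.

S₀ = ε-closure({0}) = {0}
'c' @ 1: {}  — no active states
rest 'baba' ignored (set empty)
end set {} — state 11 not in

Answer: REJECT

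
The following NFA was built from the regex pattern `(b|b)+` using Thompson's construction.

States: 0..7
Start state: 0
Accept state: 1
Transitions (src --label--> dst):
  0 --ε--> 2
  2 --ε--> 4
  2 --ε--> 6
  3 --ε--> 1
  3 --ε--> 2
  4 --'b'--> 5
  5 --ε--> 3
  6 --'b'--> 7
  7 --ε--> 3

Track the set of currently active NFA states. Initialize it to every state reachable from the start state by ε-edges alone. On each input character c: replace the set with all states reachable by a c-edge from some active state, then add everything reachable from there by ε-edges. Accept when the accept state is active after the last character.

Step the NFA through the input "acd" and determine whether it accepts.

Answer: REJECT

Trace:
start: ε-closure({0}) = {0,2,4,6}
'a' @ 1: {}  — dead — no transitions
rest 'cd' ignored (set empty)
after full input: {}  (accept=1 not in)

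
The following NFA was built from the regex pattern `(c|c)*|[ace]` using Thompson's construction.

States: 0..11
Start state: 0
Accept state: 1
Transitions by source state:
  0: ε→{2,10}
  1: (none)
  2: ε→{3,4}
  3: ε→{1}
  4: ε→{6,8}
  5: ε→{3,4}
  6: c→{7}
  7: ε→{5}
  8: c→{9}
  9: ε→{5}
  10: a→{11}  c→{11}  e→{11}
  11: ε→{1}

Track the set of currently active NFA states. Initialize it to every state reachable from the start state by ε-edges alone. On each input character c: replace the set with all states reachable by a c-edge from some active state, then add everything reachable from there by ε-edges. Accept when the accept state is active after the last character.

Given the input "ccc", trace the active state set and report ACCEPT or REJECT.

initial (ε-close {0}): {0,1,2,3,4,6,8,10}
'c' @ 1: {1,3,4,5,6,7,8,9,11}  [accepting]
'c' @ 2: {1,3,4,5,6,7,8,9}  [accepting]
'c' @ 3: {1,3,4,5,6,7,8,9}  [accepting]
end set {1,3,4,5,6,7,8,9} — state 1 in

Answer: ACCEPT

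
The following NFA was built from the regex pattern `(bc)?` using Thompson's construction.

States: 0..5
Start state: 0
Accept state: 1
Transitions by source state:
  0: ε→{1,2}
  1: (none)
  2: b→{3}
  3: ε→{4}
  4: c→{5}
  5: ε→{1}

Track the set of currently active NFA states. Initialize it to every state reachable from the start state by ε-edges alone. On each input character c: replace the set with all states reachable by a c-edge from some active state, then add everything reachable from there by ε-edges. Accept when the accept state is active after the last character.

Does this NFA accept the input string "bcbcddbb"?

Answer: REJECT

Steps:
initial (ε-close {0}): {0,1,2}
'b' @ 1: {3,4}
'c' @ 2: {1,5}  (accept∈set)
'b' @ 3: {}  — state set empty
rest 'cddbb' ignored (set empty)
after full input: {}  (accept=1 not in)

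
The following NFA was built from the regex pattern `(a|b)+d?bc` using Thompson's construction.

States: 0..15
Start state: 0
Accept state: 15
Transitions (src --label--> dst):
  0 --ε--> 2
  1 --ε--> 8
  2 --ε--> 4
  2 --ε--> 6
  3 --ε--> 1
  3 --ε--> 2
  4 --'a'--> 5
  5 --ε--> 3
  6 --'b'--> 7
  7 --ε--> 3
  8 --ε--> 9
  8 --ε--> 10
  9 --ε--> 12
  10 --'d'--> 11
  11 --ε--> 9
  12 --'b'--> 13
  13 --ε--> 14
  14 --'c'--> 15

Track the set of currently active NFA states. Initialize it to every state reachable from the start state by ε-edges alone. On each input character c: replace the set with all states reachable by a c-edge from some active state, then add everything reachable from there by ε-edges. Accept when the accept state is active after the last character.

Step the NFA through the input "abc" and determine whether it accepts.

Answer: ACCEPT

Steps:
S₀ = ε-closure({0}) = {0,2,4,6}
'a' @ 1: {1,2,3,4,5,6,8,9,10,12}
'b' @ 2: {1,2,3,4,6,7,8,9,10,12,13,14}
'c' @ 3: {15}  (accept∈set)
after full input: {15}  (accept=15 in)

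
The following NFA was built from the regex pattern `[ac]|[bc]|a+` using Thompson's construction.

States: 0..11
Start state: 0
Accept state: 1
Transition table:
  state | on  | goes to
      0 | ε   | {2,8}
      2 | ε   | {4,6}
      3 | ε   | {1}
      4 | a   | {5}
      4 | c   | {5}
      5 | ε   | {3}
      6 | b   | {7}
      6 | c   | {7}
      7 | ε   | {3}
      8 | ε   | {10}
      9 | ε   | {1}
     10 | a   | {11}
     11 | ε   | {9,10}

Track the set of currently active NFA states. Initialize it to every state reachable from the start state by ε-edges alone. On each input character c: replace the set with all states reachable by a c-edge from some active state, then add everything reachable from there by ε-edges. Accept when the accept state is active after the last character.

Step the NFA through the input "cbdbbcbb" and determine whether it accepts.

Answer: REJECT

Steps:
S₀ = ε-closure({0}) = {0,2,4,6,8,10}
'c' @ 1: {1,3,5,7}  [accepting]
'b' @ 2: {}  — no active states
rest 'dbbcbb' ignored (set empty)
end set {} — state 1 not in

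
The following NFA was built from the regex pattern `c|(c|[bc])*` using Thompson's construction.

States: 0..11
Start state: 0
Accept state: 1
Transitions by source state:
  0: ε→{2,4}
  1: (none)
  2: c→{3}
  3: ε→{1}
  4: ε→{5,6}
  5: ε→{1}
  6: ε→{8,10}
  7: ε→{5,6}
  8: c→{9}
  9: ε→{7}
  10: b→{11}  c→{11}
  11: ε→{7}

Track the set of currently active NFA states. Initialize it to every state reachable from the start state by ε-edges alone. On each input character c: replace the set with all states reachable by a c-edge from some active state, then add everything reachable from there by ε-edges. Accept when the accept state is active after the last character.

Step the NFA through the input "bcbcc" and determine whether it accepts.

S₀ = ε-closure({0}) = {0,1,2,4,5,6,8,10}
'b' @ 1: {1,5,6,7,8,10,11}  [accepting]
'c' @ 2: {1,5,6,7,8,9,10,11}  [accepting]
'b' @ 3: {1,5,6,7,8,10,11}  [accepting]
'c' @ 4: {1,5,6,7,8,9,10,11}  [accepting]
'c' @ 5: {1,5,6,7,8,9,10,11}  [accepting]
end set {1,5,6,7,8,9,10,11} — state 1 in

Answer: ACCEPT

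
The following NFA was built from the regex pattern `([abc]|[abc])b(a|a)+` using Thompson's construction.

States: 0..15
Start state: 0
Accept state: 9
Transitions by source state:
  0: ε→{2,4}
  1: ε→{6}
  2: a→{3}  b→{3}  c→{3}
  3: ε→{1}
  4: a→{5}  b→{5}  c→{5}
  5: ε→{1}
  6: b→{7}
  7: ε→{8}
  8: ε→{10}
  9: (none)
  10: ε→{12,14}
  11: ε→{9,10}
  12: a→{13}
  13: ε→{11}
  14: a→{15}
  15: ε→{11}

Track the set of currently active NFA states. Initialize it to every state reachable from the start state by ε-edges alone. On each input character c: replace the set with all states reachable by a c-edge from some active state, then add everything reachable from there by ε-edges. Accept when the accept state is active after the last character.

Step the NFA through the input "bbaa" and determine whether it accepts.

Answer: ACCEPT

Derivation:
S₀ = ε-closure({0}) = {0,2,4}
'b' @ 1: {1,3,5,6}
'b' @ 2: {7,8,10,12,14}
'a' @ 3: {9,10,11,12,13,14,15}  [accepting]
'a' @ 4: {9,10,11,12,13,14,15}  [accepting]
final: {9,10,11,12,13,14,15}; accept 9 in set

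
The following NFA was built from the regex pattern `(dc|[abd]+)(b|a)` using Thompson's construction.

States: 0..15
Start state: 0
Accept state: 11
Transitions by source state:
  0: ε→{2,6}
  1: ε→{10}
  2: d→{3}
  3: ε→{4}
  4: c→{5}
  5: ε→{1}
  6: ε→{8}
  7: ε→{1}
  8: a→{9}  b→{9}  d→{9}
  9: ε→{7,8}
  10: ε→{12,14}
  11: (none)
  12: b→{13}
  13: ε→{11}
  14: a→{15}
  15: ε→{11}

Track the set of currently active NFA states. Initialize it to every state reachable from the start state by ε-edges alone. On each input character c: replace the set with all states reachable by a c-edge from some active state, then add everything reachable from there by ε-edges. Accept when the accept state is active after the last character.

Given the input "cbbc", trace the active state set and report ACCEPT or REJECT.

Answer: REJECT

Derivation:
initial (ε-close {0}): {0,2,6,8}
'c' @ 1: {}  — no active states
rest 'bbc' ignored (set empty)
end set {} — state 11 not in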